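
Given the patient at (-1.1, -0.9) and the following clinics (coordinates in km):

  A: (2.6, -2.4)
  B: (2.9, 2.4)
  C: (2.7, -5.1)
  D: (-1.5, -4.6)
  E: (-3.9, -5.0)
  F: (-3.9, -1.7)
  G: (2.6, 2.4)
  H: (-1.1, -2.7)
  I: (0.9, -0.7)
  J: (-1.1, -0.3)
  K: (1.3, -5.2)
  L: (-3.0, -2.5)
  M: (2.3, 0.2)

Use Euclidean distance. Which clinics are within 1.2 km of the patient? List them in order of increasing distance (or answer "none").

Distances from (-1.1, -0.9):
A: √((3.7)² + (-1.5)²) = √(13.69000 + 2.25000) = 3.992 km
B: √((4.0)² + (3.3)²) = √(16.00000 + 10.89000) = 5.186 km
C: √((3.8)² + (-4.2)²) = √(14.44000 + 17.64000) = 5.664 km
D: √((-0.4)² + (-3.7)²) = √(0.16000 + 13.69000) = 3.722 km
E: √((-2.8)² + (-4.1)²) = √(7.84000 + 16.81000) = 4.965 km
F: √((-2.8)² + (-0.8)²) = √(7.84000 + 0.64000) = 2.912 km
G: √((3.7)² + (3.3)²) = √(13.69000 + 10.89000) = 4.958 km
H: √((0.0)² + (-1.8)²) = √(0.00000 + 3.24000) = 1.800 km
I: √((2.0)² + (0.2)²) = √(4.00000 + 0.04000) = 2.010 km
J: √((0.0)² + (0.6)²) = √(0.00000 + 0.36000) = 0.600 km
K: √((2.4)² + (-4.3)²) = √(5.76000 + 18.49000) = 4.924 km
L: √((-1.9)² + (-1.6)²) = √(3.61000 + 2.56000) = 2.484 km
M: √((3.4)² + (1.1)²) = √(11.56000 + 1.21000) = 3.574 km
Threshold 1.2 km: J (0.600 km) is within range.

J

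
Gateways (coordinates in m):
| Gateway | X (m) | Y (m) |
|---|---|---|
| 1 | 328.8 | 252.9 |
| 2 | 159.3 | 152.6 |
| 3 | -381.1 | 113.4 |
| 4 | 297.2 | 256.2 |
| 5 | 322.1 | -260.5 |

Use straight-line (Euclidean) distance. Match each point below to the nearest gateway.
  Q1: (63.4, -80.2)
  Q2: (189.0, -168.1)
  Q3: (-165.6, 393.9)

Q1→2; Q2→5; Q3→3

Q1 at (63.4, -80.2):
  1: √((265.4)² + (333.1)²) = √(70437.160 + 110955.610) = 425.9 m
  2: √((95.9)² + (232.8)²) = √(9196.810 + 54195.840) = 251.8 m
  3: √((-444.5)² + (193.6)²) = √(197580.250 + 37480.960) = 484.8 m
  4: √((233.8)² + (336.4)²) = √(54662.440 + 113164.960) = 409.7 m
  5: √((258.7)² + (-180.3)²) = √(66925.690 + 32508.090) = 315.3 m
  → nearest: 2 (251.8 m)
Q2 at (189.0, -168.1):
  1: √((139.8)² + (421.0)²) = √(19544.040 + 177241.000) = 443.6 m
  2: √((-29.7)² + (320.7)²) = √(882.090 + 102848.490) = 322.1 m
  3: √((-570.1)² + (281.5)²) = √(325014.010 + 79242.250) = 635.8 m
  4: √((108.2)² + (424.3)²) = √(11707.240 + 180030.490) = 437.9 m
  5: √((133.1)² + (-92.4)²) = √(17715.610 + 8537.760) = 162.0 m
  → nearest: 5 (162.0 m)
Q3 at (-165.6, 393.9):
  1: √((494.4)² + (-141.0)²) = √(244431.360 + 19881.000) = 514.1 m
  2: √((324.9)² + (-241.3)²) = √(105560.010 + 58225.690) = 404.7 m
  3: √((-215.5)² + (-280.5)²) = √(46440.250 + 78680.250) = 353.7 m
  4: √((462.8)² + (-137.7)²) = √(214183.840 + 18961.290) = 482.9 m
  5: √((487.7)² + (-654.4)²) = √(237851.290 + 428239.360) = 816.1 m
  → nearest: 3 (353.7 m)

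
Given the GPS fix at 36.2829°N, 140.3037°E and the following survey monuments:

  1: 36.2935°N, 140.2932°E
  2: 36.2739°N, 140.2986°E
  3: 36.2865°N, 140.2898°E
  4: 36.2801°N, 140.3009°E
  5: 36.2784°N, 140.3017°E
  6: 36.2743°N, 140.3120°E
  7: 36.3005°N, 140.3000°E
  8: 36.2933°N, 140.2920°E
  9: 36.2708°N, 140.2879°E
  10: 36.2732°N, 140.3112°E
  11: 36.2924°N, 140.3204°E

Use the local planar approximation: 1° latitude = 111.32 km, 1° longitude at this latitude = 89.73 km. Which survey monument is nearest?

4

Distances from 36.2829°N, 140.3037°E:
1: √((0.0106·111.32)² + (-0.0105·89.73)²) = √(1.392381 + 0.887675) = 1.5100 km
2: √((-0.0090·111.32)² + (-0.0051·89.73)²) = √(1.003764 + 0.209419) = 1.1014 km
3: √((0.0036·111.32)² + (-0.0139·89.73)²) = √(0.160602 + 1.555625) = 1.3100 km
4: √((-0.0028·111.32)² + (-0.0028·89.73)²) = √(0.097154 + 0.063124) = 0.4003 km
5: √((-0.0045·111.32)² + (-0.0020·89.73)²) = √(0.250941 + 0.032206) = 0.5321 km
6: √((-0.0086·111.32)² + (0.0083·89.73)²) = √(0.916523 + 0.554666) = 1.2129 km
7: √((0.0176·111.32)² + (-0.0037·89.73)²) = √(3.838590 + 0.110225) = 1.9872 km
8: √((0.0104·111.32)² + (-0.0117·89.73)²) = √(1.340334 + 1.102166) = 1.5629 km
9: √((-0.0121·111.32)² + (-0.0158·89.73)²) = √(1.814334 + 2.009970) = 1.9556 km
10: √((-0.0097·111.32)² + (0.0075·89.73)²) = √(1.165977 + 0.452895) = 1.2723 km
11: √((0.0095·111.32)² + (0.0167·89.73)²) = √(1.118391 + 2.245475) = 1.8341 km
Minimum: 4 at 0.4003 km.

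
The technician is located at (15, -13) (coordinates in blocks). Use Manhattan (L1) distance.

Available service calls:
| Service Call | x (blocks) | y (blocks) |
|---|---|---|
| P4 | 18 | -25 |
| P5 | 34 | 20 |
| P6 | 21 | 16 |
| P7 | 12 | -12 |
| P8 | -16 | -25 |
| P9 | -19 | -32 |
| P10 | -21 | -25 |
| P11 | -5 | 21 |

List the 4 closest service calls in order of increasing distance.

Distances from (15, -13):
P4: |3| + |-12| = 3 + 12 = 15 blocks
P5: |19| + |33| = 19 + 33 = 52 blocks
P6: |6| + |29| = 6 + 29 = 35 blocks
P7: |-3| + |1| = 3 + 1 = 4 blocks
P8: |-31| + |-12| = 31 + 12 = 43 blocks
P9: |-34| + |-19| = 34 + 19 = 53 blocks
P10: |-36| + |-12| = 36 + 12 = 48 blocks
P11: |-20| + |34| = 20 + 34 = 54 blocks
Sorted: P7 (4 blocks) < P4 (15 blocks) < P6 (35 blocks) < P8 (43 blocks) < P10 (48 blocks) < P5 (52 blocks) < …

P7, P4, P6, P8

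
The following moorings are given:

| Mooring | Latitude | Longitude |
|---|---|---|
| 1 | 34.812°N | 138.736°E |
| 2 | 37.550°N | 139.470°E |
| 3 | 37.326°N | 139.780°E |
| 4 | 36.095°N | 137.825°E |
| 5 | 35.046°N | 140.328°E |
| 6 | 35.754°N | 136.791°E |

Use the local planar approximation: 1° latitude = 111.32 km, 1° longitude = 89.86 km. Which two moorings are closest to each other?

2 and 3

Pairwise distances:
2–3: √((-0.224·111.32)² + (0.310·89.86)²) = √(621.78814 + 775.99016) = 37.387 km
4–6: √((-0.341·111.32)² + (-1.034·89.86)²) = √(1440.97071 + 8633.24182) = 100.370 km
1–5: √((0.234·111.32)² + (1.592·89.86)²) = √(678.54415 + 20465.33958) = 145.409 km
1–4: √((1.283·111.32)² + (-0.911·89.86)²) = √(20398.56929 + 6701.46236) = 164.621 km
1–6: √((0.942·111.32)² + (-1.945·89.86)²) = √(10996.34105 + 30547.24442) = 203.822 km
2–4: √((-1.455·111.32)² + (-1.645·89.86)²) = √(26234.47526 + 21850.66371) = 219.283 km
3–4: √((-1.231·111.32)² + (-1.955·89.86)²) = √(18778.56930 + 30862.16238) = 222.802 km
4–5: √((-1.049·111.32)² + (2.503·89.86)²) = √(13636.32589 + 50588.81747) = 253.427 km
3–5: √((-2.280·111.32)² + (0.548·89.86)²) = √(64419.31305 + 2424.90063) = 258.542 km
2–5: √((-2.504·111.32)² + (0.858·89.86)²) = √(77698.93112 + 5944.39150) = 289.212 km
1–3: √((2.514·111.32)² + (1.044·89.86)²) = √(78320.76883 + 8801.03658) = 295.164 km
1–2: √((2.738·111.32)² + (0.734·89.86)²) = √(92899.47997 + 4350.35751) = 311.849 km
2–6: √((-1.796·111.32)² + (-2.679·89.86)²) = √(39972.29280 + 57953.31134) = 312.931 km
3–6: √((-1.572·111.32)² + (-2.989·89.86)²) = √(30623.26402 + 72141.41536) = 320.569 km
5–6: √((0.708·111.32)² + (-3.537·89.86)²) = √(6211.73487 + 101018.97280) = 327.461 km
Closest pair: 2–3 at 37.387 km.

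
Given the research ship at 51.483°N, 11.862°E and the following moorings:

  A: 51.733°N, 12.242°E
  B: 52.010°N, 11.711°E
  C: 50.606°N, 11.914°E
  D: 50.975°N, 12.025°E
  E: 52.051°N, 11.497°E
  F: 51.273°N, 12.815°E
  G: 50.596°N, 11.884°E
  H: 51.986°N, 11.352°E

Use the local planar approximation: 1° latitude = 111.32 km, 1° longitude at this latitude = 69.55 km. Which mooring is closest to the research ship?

A

Distances from 51.483°N, 11.862°E:
A: √((0.250·111.32)² + (0.380·69.55)²) = √(774.50890 + 698.49204) = 38.380 km
B: √((0.527·111.32)² + (-0.151·69.55)²) = √(3441.65732 + 110.29305) = 59.598 km
C: √((-0.877·111.32)² + (0.052·69.55)²) = √(9531.15609 + 13.07980) = 97.695 km
D: √((-0.508·111.32)² + (0.163·69.55)²) = √(3197.96584 + 128.51963) = 57.676 km
E: √((0.568·111.32)² + (-0.365·69.55)²) = √(3998.00255 + 644.43630) = 68.135 km
F: √((-0.210·111.32)² + (0.953·69.55)²) = √(546.49348 + 4393.19085) = 70.283 km
G: √((-0.887·111.32)² + (0.022·69.55)²) = √(9749.75348 + 2.34121) = 98.753 km
H: √((0.503·111.32)² + (-0.510·69.55)²) = √(3135.32356 + 1258.15637) = 66.283 km
Minimum: A at 38.380 km.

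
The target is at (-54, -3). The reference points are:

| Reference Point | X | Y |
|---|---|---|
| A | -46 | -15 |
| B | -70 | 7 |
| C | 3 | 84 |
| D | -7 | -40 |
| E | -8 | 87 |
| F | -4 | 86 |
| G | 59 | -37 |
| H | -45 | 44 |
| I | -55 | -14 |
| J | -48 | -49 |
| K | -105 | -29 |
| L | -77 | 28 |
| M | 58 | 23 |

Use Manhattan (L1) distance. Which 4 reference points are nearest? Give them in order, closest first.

Distances from (-54, -3):
A: 20
B: 26
C: 144
D: 84
E: 136
F: 139
G: 147
H: 56
I: 12
J: 52
K: 77
L: 54
M: 138
Sorted: I (12) < A (20) < B (26) < J (52) < L (54) < H (56) < …

I, A, B, J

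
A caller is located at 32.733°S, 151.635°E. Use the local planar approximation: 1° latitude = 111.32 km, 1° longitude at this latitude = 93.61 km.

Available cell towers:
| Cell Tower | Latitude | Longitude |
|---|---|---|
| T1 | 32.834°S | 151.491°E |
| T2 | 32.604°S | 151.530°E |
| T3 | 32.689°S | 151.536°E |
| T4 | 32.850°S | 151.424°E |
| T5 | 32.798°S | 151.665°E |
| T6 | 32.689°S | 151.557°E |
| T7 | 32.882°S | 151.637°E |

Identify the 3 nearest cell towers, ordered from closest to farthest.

T5, T6, T3

Distances from 32.733°S, 151.635°E:
T1: √((-0.101·111.32)² + (-0.144·93.61)²) = √(126.41224 + 181.70609) = 17.553 km
T2: √((0.129·111.32)² + (-0.105·93.61)²) = √(206.21764 + 96.61022) = 17.402 km
T3: √((0.044·111.32)² + (-0.099·93.61)²) = √(23.99119 + 85.88452) = 10.482 km
T4: √((-0.117·111.32)² + (-0.211·93.61)²) = √(169.63604 + 390.13005) = 23.659 km
T5: √((-0.065·111.32)² + (0.030·93.61)²) = √(52.35680 + 7.88655) = 7.762 km
T6: √((0.044·111.32)² + (-0.078·93.61)²) = √(23.99119 + 53.31307) = 8.792 km
T7: √((-0.149·111.32)² + (0.002·93.61)²) = √(275.11795 + 0.03505) = 16.588 km
Sorted: T5 (7.762 km) < T6 (8.792 km) < T3 (10.482 km) < T7 (16.588 km) < T2 (17.402 km) < …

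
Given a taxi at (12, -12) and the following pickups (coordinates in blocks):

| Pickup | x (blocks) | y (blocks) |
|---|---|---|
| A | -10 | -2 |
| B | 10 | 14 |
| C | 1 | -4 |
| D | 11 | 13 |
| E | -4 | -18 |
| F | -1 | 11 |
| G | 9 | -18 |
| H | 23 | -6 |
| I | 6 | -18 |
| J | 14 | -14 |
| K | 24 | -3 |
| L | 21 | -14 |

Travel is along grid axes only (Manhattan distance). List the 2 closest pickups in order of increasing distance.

J, G

Distances from (12, -12):
A: |-22| + |10| = 22 + 10 = 32 blocks
B: |-2| + |26| = 2 + 26 = 28 blocks
C: |-11| + |8| = 11 + 8 = 19 blocks
D: |-1| + |25| = 1 + 25 = 26 blocks
E: |-16| + |-6| = 16 + 6 = 22 blocks
F: |-13| + |23| = 13 + 23 = 36 blocks
G: |-3| + |-6| = 3 + 6 = 9 blocks
H: |11| + |6| = 11 + 6 = 17 blocks
I: |-6| + |-6| = 6 + 6 = 12 blocks
J: |2| + |-2| = 2 + 2 = 4 blocks
K: |12| + |9| = 12 + 9 = 21 blocks
L: |9| + |-2| = 9 + 2 = 11 blocks
Sorted: J (4 blocks) < G (9 blocks) < L (11 blocks) < I (12 blocks) < …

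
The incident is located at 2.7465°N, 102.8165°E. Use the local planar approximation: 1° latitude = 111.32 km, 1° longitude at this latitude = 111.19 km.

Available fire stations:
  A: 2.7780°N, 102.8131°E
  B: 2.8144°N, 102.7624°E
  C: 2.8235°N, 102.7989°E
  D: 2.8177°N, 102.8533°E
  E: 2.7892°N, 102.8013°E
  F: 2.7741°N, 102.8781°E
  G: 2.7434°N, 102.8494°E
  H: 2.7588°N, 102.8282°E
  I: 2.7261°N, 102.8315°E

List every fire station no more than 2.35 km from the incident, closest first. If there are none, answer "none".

H

Distances from 2.7465°N, 102.8165°E:
A: 3.5269 km
B: 9.6601 km
C: 8.7922 km
D: 8.9199 km
E: 5.0449 km
F: 7.5069 km
G: 3.6744 km
H: 1.8887 km
I: 2.8176 km
Threshold 2.35 km: H (1.8887 km) is within range.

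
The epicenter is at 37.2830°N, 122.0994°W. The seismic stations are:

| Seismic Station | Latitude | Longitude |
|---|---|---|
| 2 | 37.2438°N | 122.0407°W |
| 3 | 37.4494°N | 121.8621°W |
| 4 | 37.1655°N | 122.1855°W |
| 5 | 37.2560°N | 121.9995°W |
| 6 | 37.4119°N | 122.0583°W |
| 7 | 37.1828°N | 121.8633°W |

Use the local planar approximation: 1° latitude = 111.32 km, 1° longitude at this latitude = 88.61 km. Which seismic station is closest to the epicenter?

2

Distances from 37.2830°N, 122.0994°W:
2: √((-0.0392·111.32)² + (0.0587·88.61)²) = √(19.042262 + 27.054635) = 6.7895 km
3: √((0.1664·111.32)² + (0.2373·88.61)²) = √(343.125535 + 442.141163) = 28.0226 km
4: √((-0.1175·111.32)² + (-0.0861·88.61)²) = √(171.089016 + 58.206539) = 15.1425 km
5: √((-0.0270·111.32)² + (0.0999·88.61)²) = √(9.033872 + 78.360365) = 9.3485 km
6: √((0.1289·111.32)² + (0.0411·88.61)²) = √(205.898048 + 13.263224) = 14.8041 km
7: √((-0.1002·111.32)² + (0.2361·88.61)²) = √(124.417605 + 437.680751) = 23.7086 km
Minimum: 2 at 6.7895 km.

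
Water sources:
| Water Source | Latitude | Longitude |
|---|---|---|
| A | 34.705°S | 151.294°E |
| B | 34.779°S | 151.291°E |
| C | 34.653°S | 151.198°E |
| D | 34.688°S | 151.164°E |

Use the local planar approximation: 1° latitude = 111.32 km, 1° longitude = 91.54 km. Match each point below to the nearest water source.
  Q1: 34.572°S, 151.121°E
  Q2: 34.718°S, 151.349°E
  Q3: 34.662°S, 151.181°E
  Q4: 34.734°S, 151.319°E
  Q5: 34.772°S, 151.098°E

Q1→C; Q2→A; Q3→C; Q4→A; Q5→D

Q1 at 34.572°S, 151.121°E:
  A: 21.679 km
  B: 27.806 km
  C: 11.445 km
  D: 13.500 km
  → nearest: C (11.445 km)
Q2 at 34.718°S, 151.349°E:
  A: 5.239 km
  B: 8.620 km
  C: 15.602 km
  D: 17.261 km
  → nearest: A (5.239 km)
Q3 at 34.662°S, 151.181°E:
  A: 11.398 km
  B: 16.463 km
  C: 1.851 km
  D: 3.286 km
  → nearest: C (1.851 km)
Q4 at 34.734°S, 151.319°E:
  A: 3.957 km
  B: 5.627 km
  C: 14.283 km
  D: 15.084 km
  → nearest: A (3.957 km)
Q5 at 34.772°S, 151.098°E:
  A: 19.430 km
  B: 17.684 km
  C: 16.102 km
  D: 11.133 km
  → nearest: D (11.133 km)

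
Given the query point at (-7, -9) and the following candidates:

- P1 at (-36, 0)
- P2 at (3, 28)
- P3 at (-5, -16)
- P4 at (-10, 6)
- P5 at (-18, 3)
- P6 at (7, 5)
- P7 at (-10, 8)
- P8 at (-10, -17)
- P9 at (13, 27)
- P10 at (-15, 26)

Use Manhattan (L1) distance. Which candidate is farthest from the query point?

Distances from (-7, -9):
P1: |-29| + |9| = 29 + 9 = 38
P2: |10| + |37| = 10 + 37 = 47
P3: |2| + |-7| = 2 + 7 = 9
P4: |-3| + |15| = 3 + 15 = 18
P5: |-11| + |12| = 11 + 12 = 23
P6: |14| + |14| = 14 + 14 = 28
P7: |-3| + |17| = 3 + 17 = 20
P8: |-3| + |-8| = 3 + 8 = 11
P9: |20| + |36| = 20 + 36 = 56
P10: |-8| + |35| = 8 + 35 = 43
Maximum: P9 at 56.

P9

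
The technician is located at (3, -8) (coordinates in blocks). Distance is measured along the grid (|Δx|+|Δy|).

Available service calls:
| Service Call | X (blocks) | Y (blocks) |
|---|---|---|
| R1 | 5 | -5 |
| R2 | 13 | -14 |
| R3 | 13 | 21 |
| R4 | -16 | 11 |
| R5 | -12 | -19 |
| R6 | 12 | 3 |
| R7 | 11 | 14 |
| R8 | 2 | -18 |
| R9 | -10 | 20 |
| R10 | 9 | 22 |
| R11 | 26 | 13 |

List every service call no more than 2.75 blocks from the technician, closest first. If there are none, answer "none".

none

Distances from (3, -8):
R1: 5 blocks
R2: 16 blocks
R3: 39 blocks
R4: 38 blocks
R5: 26 blocks
R6: 20 blocks
R7: 30 blocks
R8: 11 blocks
R9: 41 blocks
R10: 36 blocks
R11: 44 blocks
Threshold 2.75 blocks: none within range.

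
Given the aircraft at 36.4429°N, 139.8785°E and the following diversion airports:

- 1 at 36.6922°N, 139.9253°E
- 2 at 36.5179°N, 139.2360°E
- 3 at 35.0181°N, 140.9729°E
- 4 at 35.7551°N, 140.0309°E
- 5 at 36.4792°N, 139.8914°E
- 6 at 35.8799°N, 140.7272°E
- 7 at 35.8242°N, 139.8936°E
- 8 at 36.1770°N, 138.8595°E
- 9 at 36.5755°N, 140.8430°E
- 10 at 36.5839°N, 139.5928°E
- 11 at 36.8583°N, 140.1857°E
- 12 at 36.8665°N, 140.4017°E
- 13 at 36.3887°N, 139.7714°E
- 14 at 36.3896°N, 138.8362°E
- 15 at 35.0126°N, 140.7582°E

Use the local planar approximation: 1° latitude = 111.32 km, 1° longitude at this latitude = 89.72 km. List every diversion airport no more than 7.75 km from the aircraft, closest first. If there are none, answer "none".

5

Distances from 36.4429°N, 139.8785°E:
1: 28.0679 km
2: 58.2466 km
3: 186.5420 km
4: 77.7772 km
5: 4.2034 km
6: 98.6207 km
7: 68.8870 km
8: 96.0970 km
9: 87.7849 km
10: 30.0569 km
11: 53.8332 km
12: 66.5366 km
13: 11.3462 km
14: 93.7032 km
15: 177.7097 km
Threshold 7.75 km: 5 (4.2034 km) is within range.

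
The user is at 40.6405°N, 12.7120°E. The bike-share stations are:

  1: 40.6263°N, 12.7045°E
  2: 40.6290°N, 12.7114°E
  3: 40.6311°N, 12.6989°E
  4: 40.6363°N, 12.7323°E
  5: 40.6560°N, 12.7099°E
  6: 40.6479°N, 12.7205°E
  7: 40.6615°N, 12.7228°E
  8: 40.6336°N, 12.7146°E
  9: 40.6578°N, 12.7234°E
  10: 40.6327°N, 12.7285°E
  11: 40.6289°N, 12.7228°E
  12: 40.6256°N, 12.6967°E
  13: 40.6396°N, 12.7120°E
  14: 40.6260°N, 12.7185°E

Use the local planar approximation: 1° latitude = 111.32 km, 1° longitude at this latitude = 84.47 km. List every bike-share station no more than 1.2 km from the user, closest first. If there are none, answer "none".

Distances from 40.6405°N, 12.7120°E:
1: √((-0.0142·111.32)² + (-0.0075·84.47)²) = √(2.498752 + 0.401354) = 1.7030 km
2: √((-0.0115·111.32)² + (-0.0006·84.47)²) = √(1.638861 + 0.002569) = 1.2812 km
3: √((-0.0094·111.32)² + (-0.0131·84.47)²) = √(1.094970 + 1.224468) = 1.5230 km
4: √((-0.0042·111.32)² + (0.0203·84.47)²) = √(0.218597 + 2.940337) = 1.7773 km
5: √((0.0155·111.32)² + (-0.0021·84.47)²) = √(2.977212 + 0.031466) = 1.7346 km
6: √((0.0074·111.32)² + (0.0085·84.47)²) = √(0.678594 + 0.515517) = 1.0928 km
7: √((0.0210·111.32)² + (0.0108·84.47)²) = √(5.464935 + 0.832248) = 2.5094 km
8: √((-0.0069·111.32)² + (0.0026·84.47)²) = √(0.589990 + 0.048234) = 0.7989 km
9: √((0.0173·111.32)² + (0.0114·84.47)²) = √(3.708844 + 0.927288) = 2.1532 km
10: √((-0.0078·111.32)² + (0.0165·84.47)²) = √(0.753938 + 1.942553) = 1.6421 km
11: √((-0.0116·111.32)² + (0.0108·84.47)²) = √(1.667487 + 0.832248) = 1.5811 km
12: √((-0.0149·111.32)² + (-0.0153·84.47)²) = √(2.751180 + 1.670274) = 2.1027 km
13: √((-0.0009·111.32)² + (0.0000·84.47)²) = √(0.010038 + 0.000000) = 0.1002 km
14: √((-0.0145·111.32)² + (0.0065·84.47)²) = √(2.605448 + 0.301461) = 1.7050 km
Threshold 1.2 km: 13 (0.1002 km), 8 (0.7989 km), 6 (1.0928 km) are within range.

13, 8, 6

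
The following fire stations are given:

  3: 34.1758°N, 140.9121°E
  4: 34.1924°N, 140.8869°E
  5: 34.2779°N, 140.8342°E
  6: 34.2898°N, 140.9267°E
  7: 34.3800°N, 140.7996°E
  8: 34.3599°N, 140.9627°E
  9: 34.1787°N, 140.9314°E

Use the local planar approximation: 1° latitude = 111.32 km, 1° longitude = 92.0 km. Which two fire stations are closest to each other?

3 and 9

Pairwise distances:
3–4: 2.9648 km
3–5: 13.4367 km
3–6: 12.7614 km
3–7: 24.9769 km
3–8: 21.0161 km
3–9: 1.8047 km
4–5: 10.6816 km
4–6: 11.4442 km
4–7: 22.3748 km
4–8: 19.9075 km
4–9: 4.3688 km
5–6: 8.6125 km
5–7: 11.8031 km
5–8: 14.9360 km
5–9: 14.2096 km
6–7: 15.4128 km
6–8: 8.4773 km
6–9: 12.3752 km
7–8: 15.1711 km
7–9: 25.4790 km
8–9: 20.3757 km
Closest pair: 3–9 at 1.8047 km.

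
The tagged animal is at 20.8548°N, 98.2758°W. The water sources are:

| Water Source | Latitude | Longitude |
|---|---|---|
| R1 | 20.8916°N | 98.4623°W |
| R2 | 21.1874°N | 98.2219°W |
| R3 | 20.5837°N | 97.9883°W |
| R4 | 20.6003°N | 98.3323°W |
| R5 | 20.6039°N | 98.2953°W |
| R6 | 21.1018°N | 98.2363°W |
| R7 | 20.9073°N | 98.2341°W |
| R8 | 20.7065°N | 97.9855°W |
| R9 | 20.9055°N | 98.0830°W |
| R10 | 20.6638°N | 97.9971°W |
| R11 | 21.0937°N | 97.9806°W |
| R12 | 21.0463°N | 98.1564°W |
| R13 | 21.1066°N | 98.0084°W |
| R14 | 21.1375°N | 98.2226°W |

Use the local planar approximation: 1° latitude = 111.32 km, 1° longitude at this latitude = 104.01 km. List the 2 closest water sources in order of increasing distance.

R7, R1

Distances from 20.8548°N, 98.2758°W:
R1: √((0.0368·111.32)² + (-0.1865·104.01)²) = √(16.781935 + 376.277167) = 19.8257 km
R2: √((0.3326·111.32)² + (0.0539·104.01)²) = √(1370.852995 + 31.428794) = 37.4471 km
R3: √((-0.2711·111.32)² + (0.2875·104.01)²) = √(910.763108 + 894.181933) = 42.4846 km
R4: √((-0.2545·111.32)² + (-0.0565·104.01)²) = √(802.642161 + 34.534016) = 28.9340 km
R5: √((-0.2509·111.32)² + (-0.0195·104.01)²) = √(780.095402 + 4.113575) = 28.0037 km
R6: √((0.2470·111.32)² + (0.0395·104.01)²) = √(756.032216 + 16.878909) = 27.8013 km
R7: √((0.0525·111.32)² + (0.0417·104.01)²) = √(34.155842 + 18.811451) = 7.2779 km
R8: √((-0.1483·111.32)² + (0.2903·104.01)²) = √(272.539025 + 911.683856) = 34.4125 km
R9: √((0.0507·111.32)² + (0.1928·104.01)²) = √(31.853878 + 402.127943) = 20.8322 km
R10: √((-0.1910·111.32)² + (0.2787·104.01)²) = √(452.077747 + 840.280200) = 35.9494 km
R11: √((0.2389·111.32)² + (0.2952·104.01)²) = √(707.259346 + 942.720387) = 40.6199 km
R12: √((0.1915·111.32)² + (0.1194·104.01)²) = √(454.447744 + 154.226444) = 24.6713 km
R13: √((0.2518·111.32)² + (0.2674·104.01)²) = √(785.701979 + 773.522585) = 39.4870 km
R14: √((0.2827·111.32)² + (0.0532·104.01)²) = √(990.371222 + 30.617763) = 31.9529 km
Sorted: R7 (7.2779 km) < R1 (19.8257 km) < R9 (20.8322 km) < R12 (24.6713 km) < …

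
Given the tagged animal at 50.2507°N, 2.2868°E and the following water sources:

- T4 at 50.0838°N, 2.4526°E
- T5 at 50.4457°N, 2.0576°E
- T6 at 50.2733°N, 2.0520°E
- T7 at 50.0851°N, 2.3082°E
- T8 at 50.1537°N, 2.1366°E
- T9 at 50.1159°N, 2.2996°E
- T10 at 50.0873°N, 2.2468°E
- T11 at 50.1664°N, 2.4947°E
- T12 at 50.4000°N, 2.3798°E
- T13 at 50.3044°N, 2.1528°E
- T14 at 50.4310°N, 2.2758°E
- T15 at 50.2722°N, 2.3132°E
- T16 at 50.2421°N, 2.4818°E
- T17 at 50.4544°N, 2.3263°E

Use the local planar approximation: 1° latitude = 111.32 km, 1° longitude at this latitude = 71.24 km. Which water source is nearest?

Distances from 50.2507°N, 2.2868°E:
T4: √((-0.1669·111.32)² + (0.1658·71.24)²) = √(345.190686 + 139.513706) = 22.0160 km
T5: √((0.1950·111.32)² + (-0.2292·71.24)²) = √(471.211215 + 266.610376) = 27.1629 km
T6: √((0.0226·111.32)² + (-0.2348·71.24)²) = √(6.329411 + 279.797614) = 16.9153 km
T7: √((-0.1656·111.32)² + (0.0214·71.24)²) = √(339.834182 + 2.324210) = 18.4975 km
T8: √((-0.0970·111.32)² + (-0.1502·71.24)²) = √(116.597668 + 114.495307) = 15.2017 km
T9: √((-0.1348·111.32)² + (0.0128·71.24)²) = √(225.178115 + 0.831511) = 15.0336 km
T10: √((-0.1634·111.32)² + (-0.0400·71.24)²) = √(330.864750 + 8.120220) = 18.4115 km
T11: √((-0.0843·111.32)² + (0.2079·71.24)²) = √(88.064636 + 219.359678) = 17.5335 km
T12: √((0.1493·111.32)² + (0.0930·71.24)²) = √(276.226926 + 43.894865) = 17.8919 km
T13: √((0.0537·111.32)² + (-0.1340·71.24)²) = √(35.735097 + 91.129171) = 11.2634 km
T14: √((0.1803·111.32)² + (-0.0110·71.24)²) = √(402.844880 + 0.614092) = 20.0863 km
T15: √((0.0215·111.32)² + (0.0264·71.24)²) = √(5.728268 + 3.537168) = 3.0439 km
T16: √((-0.0086·111.32)² + (0.1950·71.24)²) = √(0.916523 + 192.982107) = 13.9247 km
T17: √((0.2037·111.32)² + (0.0395·71.24)²) = √(514.195715 + 7.918483) = 22.8498 km
Minimum: T15 at 3.0439 km.

T15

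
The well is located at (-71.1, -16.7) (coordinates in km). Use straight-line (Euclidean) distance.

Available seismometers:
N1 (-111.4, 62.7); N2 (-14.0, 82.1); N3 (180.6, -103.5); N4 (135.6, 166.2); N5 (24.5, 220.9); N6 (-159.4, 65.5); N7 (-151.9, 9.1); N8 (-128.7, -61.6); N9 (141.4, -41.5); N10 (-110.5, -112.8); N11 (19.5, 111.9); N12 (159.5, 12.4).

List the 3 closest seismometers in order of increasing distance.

N8, N7, N1

Distances from (-71.1, -16.7):
N1: √((-40.3)² + (79.4)²) = √(1624.090 + 6304.360) = 89.0 km
N2: √((57.1)² + (98.8)²) = √(3260.410 + 9761.440) = 114.1 km
N3: √((251.7)² + (-86.8)²) = √(63352.890 + 7534.240) = 266.2 km
N4: √((206.7)² + (182.9)²) = √(42724.890 + 33452.410) = 276.0 km
N5: √((95.6)² + (237.6)²) = √(9139.360 + 56453.760) = 256.1 km
N6: √((-88.3)² + (82.2)²) = √(7796.890 + 6756.840) = 120.6 km
N7: √((-80.8)² + (25.8)²) = √(6528.640 + 665.640) = 84.8 km
N8: √((-57.6)² + (-44.9)²) = √(3317.760 + 2016.010) = 73.0 km
N9: √((212.5)² + (-24.8)²) = √(45156.250 + 615.040) = 213.9 km
N10: √((-39.4)² + (-96.1)²) = √(1552.360 + 9235.210) = 103.9 km
N11: √((90.6)² + (128.6)²) = √(8208.360 + 16537.960) = 157.3 km
N12: √((230.6)² + (29.1)²) = √(53176.360 + 846.810) = 232.4 km
Sorted: N8 (73.0 km) < N7 (84.8 km) < N1 (89.0 km) < N10 (103.9 km) < N2 (114.1 km) < …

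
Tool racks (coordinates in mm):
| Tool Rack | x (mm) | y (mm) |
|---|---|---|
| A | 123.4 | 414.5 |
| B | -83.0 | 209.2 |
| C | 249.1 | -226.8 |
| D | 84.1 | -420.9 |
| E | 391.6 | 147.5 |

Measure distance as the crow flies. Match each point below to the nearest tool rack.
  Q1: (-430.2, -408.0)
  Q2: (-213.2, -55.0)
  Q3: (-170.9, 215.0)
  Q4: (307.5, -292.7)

Q1→D; Q2→B; Q3→B; Q4→C

Q1 at (-430.2, -408.0):
  A: √((553.6)² + (822.5)²) = √(306472.9600 + 676506.2500) = 991.45 mm
  B: √((347.2)² + (617.2)²) = √(120547.8400 + 380935.8400) = 708.16 mm
  C: √((679.3)² + (181.2)²) = √(461448.4900 + 32833.4400) = 703.05 mm
  D: √((514.3)² + (-12.9)²) = √(264504.4900 + 166.4100) = 514.46 mm
  E: √((821.8)² + (555.5)²) = √(675355.2400 + 308580.2500) = 991.94 mm
  → nearest: D (514.46 mm)
Q2 at (-213.2, -55.0):
  A: √((336.6)² + (469.5)²) = √(113299.5600 + 220430.2500) = 577.69 mm
  B: √((130.2)² + (264.2)²) = √(16952.0400 + 69801.6400) = 294.54 mm
  C: √((462.3)² + (-171.8)²) = √(213721.2900 + 29515.2400) = 493.19 mm
  D: √((297.3)² + (-365.9)²) = √(88387.2900 + 133882.8100) = 471.46 mm
  E: √((604.8)² + (202.5)²) = √(365783.0400 + 41006.2500) = 637.80 mm
  → nearest: B (294.54 mm)
Q3 at (-170.9, 215.0):
  A: √((294.3)² + (199.5)²) = √(86612.4900 + 39800.2500) = 355.55 mm
  B: √((87.9)² + (-5.8)²) = √(7726.4100 + 33.6400) = 88.09 mm
  C: √((420.0)² + (-441.8)²) = √(176400.0000 + 195187.2400) = 609.58 mm
  D: √((255.0)² + (-635.9)²) = √(65025.0000 + 404368.8100) = 685.12 mm
  E: √((562.5)² + (-67.5)²) = √(316406.2500 + 4556.2500) = 566.54 mm
  → nearest: B (88.09 mm)
Q4 at (307.5, -292.7):
  A: √((-184.1)² + (707.2)²) = √(33892.8100 + 500131.8400) = 730.77 mm
  B: √((-390.5)² + (501.9)²) = √(152490.2500 + 251903.6100) = 635.92 mm
  C: √((-58.4)² + (65.9)²) = √(3410.5600 + 4342.8100) = 88.05 mm
  D: √((-223.4)² + (-128.2)²) = √(49907.5600 + 16435.2400) = 257.57 mm
  E: √((84.1)² + (440.2)²) = √(7072.8100 + 193776.0400) = 448.16 mm
  → nearest: C (88.05 mm)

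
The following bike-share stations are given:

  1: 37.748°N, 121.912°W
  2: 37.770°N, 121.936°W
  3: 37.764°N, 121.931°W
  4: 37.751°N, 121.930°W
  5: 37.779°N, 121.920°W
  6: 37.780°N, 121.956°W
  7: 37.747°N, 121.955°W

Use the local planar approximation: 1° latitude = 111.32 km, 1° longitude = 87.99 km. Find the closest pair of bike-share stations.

2 and 3

Pairwise distances:
2–3: 0.800 km
3–4: 1.450 km
1–4: 1.619 km
2–5: 1.728 km
3–5: 1.930 km
2–6: 2.082 km
2–4: 2.180 km
4–7: 2.244 km
1–3: 2.443 km
3–6: 2.830 km
3–7: 2.836 km
2–7: 3.058 km
5–6: 3.170 km
1–2: 3.234 km
4–5: 3.239 km
1–5: 3.522 km
6–7: 3.675 km
1–7: 3.785 km
4–6: 3.957 km
5–7: 4.709 km
1–6: 5.261 km
Closest pair: 2–3 at 0.800 km.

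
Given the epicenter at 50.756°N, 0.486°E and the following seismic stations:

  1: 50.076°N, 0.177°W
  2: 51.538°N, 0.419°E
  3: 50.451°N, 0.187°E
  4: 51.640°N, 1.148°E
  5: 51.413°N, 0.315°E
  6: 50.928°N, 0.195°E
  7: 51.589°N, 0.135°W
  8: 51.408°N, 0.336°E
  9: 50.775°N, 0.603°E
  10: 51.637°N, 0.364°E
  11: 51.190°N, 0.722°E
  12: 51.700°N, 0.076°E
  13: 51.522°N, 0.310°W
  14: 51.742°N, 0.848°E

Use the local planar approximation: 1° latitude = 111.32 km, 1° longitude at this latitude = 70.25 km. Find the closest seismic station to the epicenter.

Distances from 50.756°N, 0.486°E:
1: 88.879 km
2: 87.179 km
3: 39.925 km
4: 108.842 km
5: 74.117 km
6: 28.009 km
7: 102.479 km
8: 73.342 km
9: 8.487 km
10: 98.447 km
11: 51.078 km
12: 108.962 km
13: 101.971 km
14: 112.669 km
Minimum: 9 at 8.487 km.

9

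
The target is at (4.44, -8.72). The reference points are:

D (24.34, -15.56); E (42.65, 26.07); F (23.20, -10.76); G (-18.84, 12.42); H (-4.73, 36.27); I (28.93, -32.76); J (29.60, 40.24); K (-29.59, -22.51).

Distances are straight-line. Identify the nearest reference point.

Distances from (4.44, -8.72):
D: √((19.90)² + (-6.84)²) = √(396.0100 + 46.7856) = 21.04
E: √((38.21)² + (34.79)²) = √(1460.0041 + 1210.3441) = 51.68
F: √((18.76)² + (-2.04)²) = √(351.9376 + 4.1616) = 18.87
G: √((-23.28)² + (21.14)²) = √(541.9584 + 446.8996) = 31.45
H: √((-9.17)² + (44.99)²) = √(84.0889 + 2024.1001) = 45.92
I: √((24.49)² + (-24.04)²) = √(599.7601 + 577.9216) = 34.32
J: √((25.16)² + (48.96)²) = √(633.0256 + 2397.0816) = 55.05
K: √((-34.03)² + (-13.79)²) = √(1158.0409 + 190.1641) = 36.72
Minimum: F at 18.87.

F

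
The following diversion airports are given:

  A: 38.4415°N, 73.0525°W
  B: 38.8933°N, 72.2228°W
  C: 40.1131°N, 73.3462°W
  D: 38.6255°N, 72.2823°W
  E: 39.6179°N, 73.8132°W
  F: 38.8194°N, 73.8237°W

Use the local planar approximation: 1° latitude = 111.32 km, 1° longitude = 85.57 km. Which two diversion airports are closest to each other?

B and D

Pairwise distances:
A–B: √((0.4518·111.32)² + (0.8297·85.57)²) = √(2529.524257 + 5040.634925) = 87.0067 km
A–C: √((1.6716·111.32)² + (-0.2937·85.57)²) = √(34626.701272 + 631.612850) = 187.7720 km
A–D: √((0.1840·111.32)² + (0.7702·85.57)²) = √(419.548373 + 4343.602681) = 69.0156 km
A–E: √((1.1764·111.32)² + (-0.7607·85.57)²) = √(17149.696038 + 4237.111537) = 146.2423 km
A–F: √((0.3779·111.32)² + (-0.7712·85.57)²) = √(1769.702153 + 4354.889159) = 78.2598 km
B–C: √((1.2198·111.32)² + (-1.1234·85.57)²) = √(18438.417878 + 9240.849624) = 166.3709 km
B–D: √((-0.2678·111.32)² + (-0.0595·85.57)²) = √(888.725294 + 25.922507) = 30.2431 km
B–E: √((0.7246·111.32)² + (-1.5904·85.57)²) = √(6506.434389 + 18520.631811) = 158.1995 km
B–F: √((-0.0739·111.32)² + (-1.6009·85.57)²) = √(67.676092 + 18765.989683) = 137.2358 km
C–D: √((-1.4876·111.32)² + (1.0639·85.57)²) = √(27423.238119 + 8287.903424) = 188.9739 km
C–E: √((-0.4952·111.32)² + (-0.4670·85.57)²) = √(3038.838831 + 1596.896706) = 68.0862 km
C–F: √((-1.2937·111.32)² + (-0.4775·85.57)²) = √(20740.229208 + 1669.513041) = 149.6988 km
D–E: √((0.9924·111.32)² + (-1.5309·85.57)²) = √(12204.497606 + 17160.767607) = 171.3630 km
D–F: √((0.1939·111.32)² + (-1.5414·85.57)²) = √(465.909980 + 17396.976358) = 133.6521 km
E–F: √((-0.7985·111.32)² + (-0.0105·85.57)²) = √(7901.257877 + 0.807275) = 88.8936 km
Closest pair: B–D at 30.2431 km.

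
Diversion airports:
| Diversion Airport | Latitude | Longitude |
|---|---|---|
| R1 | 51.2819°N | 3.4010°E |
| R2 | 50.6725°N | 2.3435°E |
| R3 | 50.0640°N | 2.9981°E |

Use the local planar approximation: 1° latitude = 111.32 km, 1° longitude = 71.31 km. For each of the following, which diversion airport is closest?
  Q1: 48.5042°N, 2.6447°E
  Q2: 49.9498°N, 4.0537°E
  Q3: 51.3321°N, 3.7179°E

Q1→R3; Q2→R3; Q3→R1

Q1 at 48.5042°N, 2.6447°E:
  R1: √((2.7777·111.32)² + (0.7563·71.31)²) = √(95613.028162 + 2908.633982) = 313.8816 km
  R2: √((2.1683·111.32)² + (-0.3012·71.31)²) = √(58261.965934 + 461.329055) = 242.3289 km
  R3: √((1.5598·111.32)² + (0.3534·71.31)²) = √(30149.785543 + 635.088083) = 175.4562 km
  → nearest: R3 (175.4562 km)
Q2 at 49.9498°N, 4.0537°E:
  R1: √((1.3321·111.32)² + (-0.6527·71.31)²) = √(21989.737848 + 2166.347380) = 155.4223 km
  R2: √((0.7227·111.32)² + (-1.7102·71.31)²) = √(6472.357609 + 14872.866411) = 146.1000 km
  R3: √((0.1142·111.32)² + (-1.0556·71.31)²) = √(161.613860 + 5666.300935) = 76.3408 km
  → nearest: R3 (76.3408 km)
Q3 at 51.3321°N, 3.7179°E:
  R1: √((-0.0502·111.32)² + (-0.3169·71.31)²) = √(31.228695 + 510.675886) = 23.2788 km
  R2: √((-0.6596·111.32)² + (-1.3744·71.31)²) = √(5391.476161 + 9605.659016) = 122.4628 km
  R3: √((-1.2681·111.32)² + (-0.7198·71.31)²) = √(19927.526733 + 2634.659876) = 150.2071 km
  → nearest: R1 (23.2788 km)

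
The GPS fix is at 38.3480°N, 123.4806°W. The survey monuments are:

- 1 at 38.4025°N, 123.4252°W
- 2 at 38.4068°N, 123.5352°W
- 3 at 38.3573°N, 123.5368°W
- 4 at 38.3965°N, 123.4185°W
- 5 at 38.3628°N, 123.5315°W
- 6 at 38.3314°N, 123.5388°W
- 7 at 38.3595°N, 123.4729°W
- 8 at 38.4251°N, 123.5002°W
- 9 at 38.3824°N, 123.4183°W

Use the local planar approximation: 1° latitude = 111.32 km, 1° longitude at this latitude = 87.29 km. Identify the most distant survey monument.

Distances from 38.3480°N, 123.4806°W:
1: 7.7584 km
2: 8.0969 km
3: 5.0137 km
4: 7.6507 km
5: 4.7387 km
6: 5.4059 km
7: 1.4459 km
8: 8.7516 km
9: 6.6512 km
Maximum: 8 at 8.7516 km.

8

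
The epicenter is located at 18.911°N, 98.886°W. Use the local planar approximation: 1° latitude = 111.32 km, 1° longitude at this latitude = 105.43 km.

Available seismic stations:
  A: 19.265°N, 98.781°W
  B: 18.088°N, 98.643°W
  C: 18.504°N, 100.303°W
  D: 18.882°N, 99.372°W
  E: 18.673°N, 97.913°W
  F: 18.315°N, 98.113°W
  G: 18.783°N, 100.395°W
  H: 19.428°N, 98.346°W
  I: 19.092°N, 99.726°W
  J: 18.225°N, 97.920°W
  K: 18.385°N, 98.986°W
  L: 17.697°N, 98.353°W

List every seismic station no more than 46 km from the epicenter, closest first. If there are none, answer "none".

A

Distances from 18.911°N, 98.886°W:
A: √((0.354·111.32)² + (0.105·105.43)²) = √(1552.93372 + 122.54822) = 40.933 km
B: √((-0.823·111.32)² + (0.243·105.43)²) = √(8393.55742 + 656.35827) = 95.131 km
C: √((-0.407·111.32)² + (-1.417·105.43)²) = √(2052.74600 + 22318.65986) = 156.113 km
D: √((-0.029·111.32)² + (-0.486·105.43)²) = √(10.42179 + 2625.43307) = 51.341 km
E: √((-0.238·111.32)² + (0.973·105.43)²) = √(701.94051 + 10523.35190) = 105.949 km
F: √((-0.596·111.32)² + (0.773·105.43)²) = √(4401.88725 + 6641.82458) = 105.089 km
G: √((-0.128·111.32)² + (-1.509·105.43)²) = √(203.03286 + 25310.85947) = 159.731 km
H: √((0.517·111.32)² + (0.540·105.43)²) = √(3312.28335 + 3241.27540) = 80.954 km
I: √((0.181·111.32)² + (-0.840·105.43)²) = √(405.97898 + 7843.08615) = 90.824 km
J: √((-0.686·111.32)² + (0.966·105.43)²) = √(5831.69264 + 10372.48143) = 127.296 km
K: √((-0.526·111.32)² + (-0.100·105.43)²) = √(3428.60839 + 111.15485) = 59.496 km
L: √((-1.214·111.32)² + (0.533·105.43)²) = √(18263.48990 + 3157.78699) = 146.360 km
Threshold 46 km: A (40.933 km) is within range.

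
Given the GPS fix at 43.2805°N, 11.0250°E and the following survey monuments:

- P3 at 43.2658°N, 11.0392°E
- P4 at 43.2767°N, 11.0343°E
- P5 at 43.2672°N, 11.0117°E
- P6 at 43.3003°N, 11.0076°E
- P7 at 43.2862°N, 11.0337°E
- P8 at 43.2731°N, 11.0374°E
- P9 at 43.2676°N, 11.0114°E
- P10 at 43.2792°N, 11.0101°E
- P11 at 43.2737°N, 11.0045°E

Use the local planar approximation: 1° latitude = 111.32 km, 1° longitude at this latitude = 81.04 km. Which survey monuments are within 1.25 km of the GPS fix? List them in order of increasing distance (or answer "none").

Distances from 43.2805°N, 11.0250°E:
P3: 2.0005 km
P4: 0.8643 km
P5: 1.8313 km
P6: 2.6166 km
P7: 0.9485 km
P8: 1.2994 km
P9: 1.8102 km
P10: 1.2161 km
P11: 1.8256 km
Threshold 1.25 km: P4 (0.8643 km), P7 (0.9485 km), P10 (1.2161 km) are within range.

P4, P7, P10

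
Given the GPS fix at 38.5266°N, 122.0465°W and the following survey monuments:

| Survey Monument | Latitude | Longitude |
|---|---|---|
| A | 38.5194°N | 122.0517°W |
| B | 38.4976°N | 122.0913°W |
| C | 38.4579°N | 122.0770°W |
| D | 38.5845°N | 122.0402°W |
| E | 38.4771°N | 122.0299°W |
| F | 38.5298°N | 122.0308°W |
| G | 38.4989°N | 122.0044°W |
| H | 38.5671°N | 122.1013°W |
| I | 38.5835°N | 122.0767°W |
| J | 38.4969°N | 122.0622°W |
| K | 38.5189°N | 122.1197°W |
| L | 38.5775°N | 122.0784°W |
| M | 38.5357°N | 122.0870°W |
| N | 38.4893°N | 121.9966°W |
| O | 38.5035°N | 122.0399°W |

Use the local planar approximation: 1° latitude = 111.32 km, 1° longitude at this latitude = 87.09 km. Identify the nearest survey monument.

Distances from 38.5266°N, 122.0465°W:
A: √((-0.0072·111.32)² + (-0.0052·87.09)²) = √(0.642409 + 0.205089) = 0.9206 km
B: √((-0.0290·111.32)² + (-0.0448·87.09)²) = √(10.421792 + 15.222732) = 5.0640 km
C: √((-0.0687·111.32)² + (-0.0305·87.09)²) = √(58.487071 + 7.055638) = 8.0958 km
D: √((0.0579·111.32)² + (0.0063·87.09)²) = √(41.543542 + 0.301035) = 6.4687 km
E: √((-0.0495·111.32)² + (0.0166·87.09)²) = √(30.363847 + 2.090031) = 5.6968 km
F: √((0.0032·111.32)² + (0.0157·87.09)²) = √(0.126896 + 1.869545) = 1.4130 km
G: √((-0.0277·111.32)² + (0.0421·87.09)²) = √(9.508367 + 13.443142) = 4.7908 km
H: √((0.0405·111.32)² + (-0.0548·87.09)²) = √(20.326212 + 22.777062) = 6.5653 km
I: √((0.0569·111.32)² + (-0.0302·87.09)²) = √(40.120924 + 6.917521) = 6.8585 km
J: √((-0.0297·111.32)² + (-0.0157·87.09)²) = √(10.930985 + 1.869545) = 3.5778 km
K: √((-0.0077·111.32)² + (-0.0732·87.09)²) = √(0.734730 + 40.640472) = 6.4324 km
L: √((0.0509·111.32)² + (-0.0319·87.09)²) = √(32.105686 + 7.718234) = 6.3106 km
M: √((0.0091·111.32)² + (-0.0405·87.09)²) = √(1.026193 + 12.440752) = 3.6697 km
N: √((-0.0373·111.32)² + (0.0499·87.09)²) = √(17.241064 + 18.885899) = 6.0106 km
O: √((-0.0231·111.32)² + (0.0066·87.09)²) = √(6.612571 + 0.330388) = 2.6349 km
Minimum: A at 0.9206 km.

A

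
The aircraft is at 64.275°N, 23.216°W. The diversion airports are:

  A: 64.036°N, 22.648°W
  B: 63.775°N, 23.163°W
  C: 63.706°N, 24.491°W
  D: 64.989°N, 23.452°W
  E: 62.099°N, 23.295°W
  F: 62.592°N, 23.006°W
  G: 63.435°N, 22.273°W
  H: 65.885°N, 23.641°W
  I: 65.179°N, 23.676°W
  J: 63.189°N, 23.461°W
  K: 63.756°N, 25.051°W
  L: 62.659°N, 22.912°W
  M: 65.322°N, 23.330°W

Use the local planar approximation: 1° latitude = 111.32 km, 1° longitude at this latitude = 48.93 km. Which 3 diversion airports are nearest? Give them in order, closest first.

A, B, D

Distances from 64.275°N, 23.216°W:
A: √((-0.239·111.32)² + (0.568·48.93)²) = √(707.85157 + 772.40860) = 38.474 km
B: √((-0.500·111.32)² + (0.053·48.93)²) = √(3098.03560 + 6.72515) = 55.720 km
C: √((-0.569·111.32)² + (-1.275·48.93)²) = √(4012.09242 + 3891.98180) = 88.905 km
D: √((0.714·111.32)² + (-0.236·48.93)²) = √(6317.46463 + 133.34429) = 80.317 km
E: √((-2.176·111.32)² + (-0.079·48.93)²) = √(58676.49685 + 14.94186) = 242.263 km
F: √((-1.683·111.32)² + (0.210·48.93)²) = √(35100.60703 + 105.58179) = 187.633 km
G: √((-0.840·111.32)² + (0.943·48.93)²) = √(8743.89568 + 2128.99096) = 104.273 km
H: √((1.610·111.32)² + (-0.425·48.93)²) = √(32121.67232 + 432.44242) = 180.428 km
I: √((0.904·111.32)² + (-0.460·48.93)²) = √(10127.05704 + 506.60106) = 103.120 km
J: √((-1.086·111.32)² + (-0.245·48.93)²) = √(14615.24318 + 143.70855) = 121.486 km
K: √((-0.519·111.32)² + (-1.835·48.93)²) = √(3337.95987 + 8061.62456) = 106.769 km
L: √((-1.616·111.32)² + (0.304·48.93)²) = √(32361.53462 + 221.25730) = 180.507 km
M: √((1.047·111.32)² + (-0.114·48.93)²) = √(13584.37803 + 31.11431) = 116.685 km
Sorted: A (38.474 km) < B (55.720 km) < D (80.317 km) < C (88.905 km) < I (103.120 km) < …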